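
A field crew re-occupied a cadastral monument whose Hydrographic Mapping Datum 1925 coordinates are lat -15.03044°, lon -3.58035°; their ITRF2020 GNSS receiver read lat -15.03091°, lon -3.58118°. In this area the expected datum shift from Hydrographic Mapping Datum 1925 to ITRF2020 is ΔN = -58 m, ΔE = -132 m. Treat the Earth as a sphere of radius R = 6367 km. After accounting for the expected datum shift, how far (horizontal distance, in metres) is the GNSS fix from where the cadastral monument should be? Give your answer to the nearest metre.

43 m

Observed coordinate differences: Δφ = -0.00047°, Δλ = -0.00083°.
Converting to metres (1° lat = 111125 m, cos φ = 0.965788): observed ΔN = -52.2 m, observed ΔE = -89.1 m.
Subtracting the expected shift leaves a residual of -52.2 − (-58) = 5.8 m north and -89.1 − (-132) = 42.9 m east.
Residual distance = √(5.8² + 42.9²) = 43.3 m.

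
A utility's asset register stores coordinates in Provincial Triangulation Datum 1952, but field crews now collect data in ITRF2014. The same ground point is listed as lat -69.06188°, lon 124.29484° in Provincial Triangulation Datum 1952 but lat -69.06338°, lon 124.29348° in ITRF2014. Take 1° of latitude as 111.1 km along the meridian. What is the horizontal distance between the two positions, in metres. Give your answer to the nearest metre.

175 m

Δφ = -69.06338° − -69.06188° = -0.00150°; Δλ = 124.29348° − 124.29484° = -0.00136°.
ΔN = Δφ × 111100 = -166.6 m; ΔE = Δλ × 111100 × cos(-69.06188°) = -0.00136 × 111100 × 0.357359 = -54.0 m.
Distance = √(ΔE² + ΔN²) = √((-54.0)² + (-166.6)²) = 175.2 m.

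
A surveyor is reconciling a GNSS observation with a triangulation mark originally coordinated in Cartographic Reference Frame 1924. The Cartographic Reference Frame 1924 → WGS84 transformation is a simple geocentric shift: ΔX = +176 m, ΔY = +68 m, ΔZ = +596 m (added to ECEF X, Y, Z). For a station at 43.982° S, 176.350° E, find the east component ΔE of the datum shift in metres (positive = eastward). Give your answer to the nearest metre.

At φ = -43.982°, λ = 176.350°: sin φ = -0.694432, cos φ = 0.719558, sin λ = 0.063661, cos λ = -0.997972.
ΔE = −sin λ·ΔX + cos λ·ΔY = −(0.063661)·(176) + (-0.997972)·(68) = -79.07 m.

ΔE = -79 m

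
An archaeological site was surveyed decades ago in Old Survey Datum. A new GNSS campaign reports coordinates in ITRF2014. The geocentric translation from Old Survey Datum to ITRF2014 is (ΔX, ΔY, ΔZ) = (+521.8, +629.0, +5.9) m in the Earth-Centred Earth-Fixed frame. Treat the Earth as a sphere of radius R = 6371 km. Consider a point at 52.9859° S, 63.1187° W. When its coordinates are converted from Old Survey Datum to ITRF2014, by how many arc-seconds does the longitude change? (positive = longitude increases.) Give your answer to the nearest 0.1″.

Δλ = 40.3″

sin φ = -0.798487, cos φ = 0.602012, sin λ = -0.891945, cos λ = 0.452144.
East component: ΔE = −sin λ·ΔX + cos λ·ΔY = −(-0.891945)(521.8) + (0.452144)(629.0) = 749.82 m.
1° of latitude spans πR/180 = 111195 m; at latitude φ, 1° of longitude spans that × cos φ = 66940.6 m, so Δλ = 749.82 / 66940.6 × 3600 = 40.324″.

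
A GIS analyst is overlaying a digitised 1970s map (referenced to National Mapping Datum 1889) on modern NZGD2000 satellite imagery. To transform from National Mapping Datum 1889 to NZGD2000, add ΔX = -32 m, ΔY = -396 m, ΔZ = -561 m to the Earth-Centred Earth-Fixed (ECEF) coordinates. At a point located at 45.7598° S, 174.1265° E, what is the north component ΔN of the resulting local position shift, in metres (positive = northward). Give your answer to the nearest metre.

ΔN = -398 m

The local north axis is (−sin φ cos λ, −sin φ sin λ, cos φ), giving ΔN = 22.805 − 29.032 − 391.392 = -397.62 m.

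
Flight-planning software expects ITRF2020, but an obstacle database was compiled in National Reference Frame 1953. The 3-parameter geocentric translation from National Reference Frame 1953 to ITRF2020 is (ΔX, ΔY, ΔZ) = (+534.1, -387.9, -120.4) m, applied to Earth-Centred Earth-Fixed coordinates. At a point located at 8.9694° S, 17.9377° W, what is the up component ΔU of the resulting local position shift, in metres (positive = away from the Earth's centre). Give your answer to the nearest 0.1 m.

ΔU = 638.7 m

At φ = -8.9694°, λ = -17.9377°: sin φ = -0.155907, cos φ = 0.987772, sin λ = -0.307983, cos λ = 0.951392.
ΔU = cos φ cos λ·ΔX + cos φ sin λ·ΔY + sin φ·ΔZ = (0.987772)(0.951392)(534.1) + (0.987772)(-0.307983)(-387.9) + (-0.155907)(-120.4) = 638.70 m.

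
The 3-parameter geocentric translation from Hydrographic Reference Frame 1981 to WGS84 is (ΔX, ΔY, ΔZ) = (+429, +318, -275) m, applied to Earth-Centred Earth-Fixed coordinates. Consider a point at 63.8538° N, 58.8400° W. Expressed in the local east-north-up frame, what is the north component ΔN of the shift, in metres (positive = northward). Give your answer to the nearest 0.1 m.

ΔN = -76.2 m

The local north axis is (−sin φ cos λ, −sin φ sin λ, cos φ), giving ΔN = -199.263 + 244.275 − 121.182 = -76.17 m.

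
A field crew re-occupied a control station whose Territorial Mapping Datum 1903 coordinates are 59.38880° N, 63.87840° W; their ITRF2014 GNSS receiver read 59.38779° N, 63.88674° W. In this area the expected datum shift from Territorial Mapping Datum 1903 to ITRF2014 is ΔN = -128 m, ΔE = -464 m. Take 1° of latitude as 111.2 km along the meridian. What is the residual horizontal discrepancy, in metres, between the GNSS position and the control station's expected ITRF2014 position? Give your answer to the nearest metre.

Observed coordinate differences: Δφ = -0.00101°, Δλ = -0.00834°.
Converting to metres (1° lat = 111200 m, cos φ = 0.509210): observed ΔN = -112.3 m, observed ΔE = -472.2 m.
Subtracting the expected shift leaves a residual of -112.3 − (-128) = 15.7 m north and -472.2 − (-464) = -8.2 m east.
Residual distance = √(15.7² + (-8.2)²) = 17.7 m.

18 m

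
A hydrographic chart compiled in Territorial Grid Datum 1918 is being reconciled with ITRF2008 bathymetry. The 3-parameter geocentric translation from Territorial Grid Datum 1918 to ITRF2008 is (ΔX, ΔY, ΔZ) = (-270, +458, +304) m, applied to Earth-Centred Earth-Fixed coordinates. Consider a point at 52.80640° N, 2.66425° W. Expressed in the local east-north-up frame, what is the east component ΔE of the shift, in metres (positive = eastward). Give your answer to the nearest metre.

ΔE = 445 m

The local east axis at (φ, λ) is (−sin λ, cos λ, 0), so ΔE = −sin(-2.66425°)·(-270) + cos(-2.66425°)·458 = 444.95 m.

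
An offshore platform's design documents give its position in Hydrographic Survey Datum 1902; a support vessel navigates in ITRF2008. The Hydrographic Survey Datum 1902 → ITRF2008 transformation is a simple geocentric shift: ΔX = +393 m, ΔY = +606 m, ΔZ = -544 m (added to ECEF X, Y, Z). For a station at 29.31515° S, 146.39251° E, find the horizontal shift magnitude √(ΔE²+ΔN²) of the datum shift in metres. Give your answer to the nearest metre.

862 m

The local east axis at (φ, λ) is (−sin λ, cos λ, 0), so ΔE = −sin(146.39251°)·393 + cos(146.39251°)·606 = -722.23 m.
The local north axis is (−sin φ cos λ, −sin φ sin λ, cos φ), giving ΔN = -160.255 + 164.227 − 474.335 = -470.36 m.
Horizontal magnitude = √(ΔE² + ΔN²) = √((-722.23)² + (-470.36)²) = 861.89 m.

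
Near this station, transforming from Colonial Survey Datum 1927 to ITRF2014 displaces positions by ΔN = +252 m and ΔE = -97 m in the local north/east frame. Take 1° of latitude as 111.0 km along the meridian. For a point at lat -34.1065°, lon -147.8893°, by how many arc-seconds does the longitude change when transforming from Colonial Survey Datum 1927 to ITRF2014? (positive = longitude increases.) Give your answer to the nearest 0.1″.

Δλ = -3.8″

At latitude -34.1065°, cos φ = 0.827997.
1° of longitude at this latitude = 111.0 × cos φ = 91.91 km, so Δλ = -97.0 / 91907.6 = -0.0010554° = -3.799″.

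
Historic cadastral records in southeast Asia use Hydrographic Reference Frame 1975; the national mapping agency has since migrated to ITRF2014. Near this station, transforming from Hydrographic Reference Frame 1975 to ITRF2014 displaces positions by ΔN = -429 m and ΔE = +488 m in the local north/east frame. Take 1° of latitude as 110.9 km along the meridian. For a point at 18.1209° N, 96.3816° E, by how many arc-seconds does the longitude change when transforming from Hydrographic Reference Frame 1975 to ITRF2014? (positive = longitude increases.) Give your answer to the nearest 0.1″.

At latitude 18.1209°, cos φ = 0.950402.
1° of longitude at this latitude = 110.9 × cos φ = 105.40 km, so Δλ = 488.0 / 105399.6 = 0.0046300° = 16.668″.

Δλ = 16.7″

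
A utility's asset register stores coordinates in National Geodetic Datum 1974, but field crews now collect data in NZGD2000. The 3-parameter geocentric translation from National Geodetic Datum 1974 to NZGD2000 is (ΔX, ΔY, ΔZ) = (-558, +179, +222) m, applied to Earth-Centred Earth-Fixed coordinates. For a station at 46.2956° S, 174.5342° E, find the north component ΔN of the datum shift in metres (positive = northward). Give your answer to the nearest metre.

ΔN = 567 m

The local north axis is (−sin φ cos λ, −sin φ sin λ, cos φ), giving ΔN = 401.552 + 12.326 + 153.388 = 567.27 m.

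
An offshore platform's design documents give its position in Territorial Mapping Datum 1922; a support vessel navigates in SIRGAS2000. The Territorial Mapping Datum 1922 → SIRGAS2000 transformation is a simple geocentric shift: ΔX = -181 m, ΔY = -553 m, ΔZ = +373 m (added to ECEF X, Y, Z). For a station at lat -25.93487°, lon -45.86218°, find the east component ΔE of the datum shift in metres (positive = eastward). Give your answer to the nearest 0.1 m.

ΔE = -515.0 m

At φ = -25.93487°, λ = -45.86218°: sin φ = -0.437349, cos φ = 0.899292, sin λ = -0.717667, cos λ = 0.696387.
ΔE = −sin λ·ΔX + cos λ·ΔY = −(-0.717667)·(-181) + (0.696387)·(-553) = -515.00 m.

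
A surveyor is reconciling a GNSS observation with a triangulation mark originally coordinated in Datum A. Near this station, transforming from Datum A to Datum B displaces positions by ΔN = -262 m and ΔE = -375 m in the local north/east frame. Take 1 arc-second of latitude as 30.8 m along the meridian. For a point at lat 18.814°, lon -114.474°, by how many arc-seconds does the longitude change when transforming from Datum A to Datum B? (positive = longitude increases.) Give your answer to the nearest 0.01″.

At latitude 18.814°, cos φ = 0.946570.
1″ of longitude at this latitude = 30.80 × cos φ = 29.1544 m, so Δλ = -375.0 / 29.1544 = -12.863″.

Δλ = -12.86″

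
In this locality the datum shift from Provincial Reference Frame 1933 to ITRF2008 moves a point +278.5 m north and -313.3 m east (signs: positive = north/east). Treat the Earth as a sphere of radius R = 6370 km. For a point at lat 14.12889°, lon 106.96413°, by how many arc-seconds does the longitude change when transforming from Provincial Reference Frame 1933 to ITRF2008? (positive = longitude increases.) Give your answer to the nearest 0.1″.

At latitude 14.12889°, cos φ = 0.969749.
One radian of longitude at latitude φ spans R cos φ, so Δλ = ΔE / (R cos φ) = -313.3 / (6370000 × 0.969749) = -5.0718e-05 rad = -10.461″.

Δλ = -10.5″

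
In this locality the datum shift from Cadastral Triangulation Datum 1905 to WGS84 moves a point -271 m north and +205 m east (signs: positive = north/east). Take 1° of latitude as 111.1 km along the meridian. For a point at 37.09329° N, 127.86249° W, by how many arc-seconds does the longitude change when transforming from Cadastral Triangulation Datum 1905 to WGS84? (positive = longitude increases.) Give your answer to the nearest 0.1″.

At latitude 37.09329°, cos φ = 0.797655.
1° of longitude at this latitude = 111.1 × cos φ = 88.62 km, so Δλ = 205.0 / 88619.4 = 0.0023133° = 8.328″.

Δλ = 8.3″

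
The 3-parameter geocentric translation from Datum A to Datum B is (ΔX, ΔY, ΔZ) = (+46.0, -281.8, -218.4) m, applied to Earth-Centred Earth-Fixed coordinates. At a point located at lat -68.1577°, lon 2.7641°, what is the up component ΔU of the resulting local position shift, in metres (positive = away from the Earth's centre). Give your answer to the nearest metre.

The local up (radial) axis is (cos φ cos λ, cos φ sin λ, sin φ), giving ΔU = 17.095 − 5.056 + 202.721 = 214.76 m.

ΔU = 215 m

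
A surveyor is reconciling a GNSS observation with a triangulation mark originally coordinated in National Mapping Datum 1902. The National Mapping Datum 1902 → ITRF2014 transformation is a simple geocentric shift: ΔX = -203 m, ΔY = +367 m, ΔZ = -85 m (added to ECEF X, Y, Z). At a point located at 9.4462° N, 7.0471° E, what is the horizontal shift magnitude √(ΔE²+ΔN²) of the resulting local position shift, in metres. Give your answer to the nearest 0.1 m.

The local east axis at (φ, λ) is (−sin λ, cos λ, 0), so ΔE = −sin(7.0471°)·(-203) + cos(7.0471°)·367 = 389.13 m.
The local north axis is (−sin φ cos λ, −sin φ sin λ, cos φ), giving ΔN = 33.065 − 7.390 − 83.847 = -58.17 m.
Horizontal magnitude = √(ΔE² + ΔN²) = √(389.13² + (-58.17)²) = 393.46 m.

393.5 m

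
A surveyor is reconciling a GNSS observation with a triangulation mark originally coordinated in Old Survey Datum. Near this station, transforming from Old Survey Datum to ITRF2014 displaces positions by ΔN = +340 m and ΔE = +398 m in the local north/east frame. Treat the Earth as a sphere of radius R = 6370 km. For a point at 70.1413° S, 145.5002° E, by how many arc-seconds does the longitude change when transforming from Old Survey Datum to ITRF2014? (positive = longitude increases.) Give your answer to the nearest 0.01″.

At latitude -70.1413°, cos φ = 0.339702.
One radian of longitude at latitude φ spans R cos φ, so Δλ = ΔE / (R cos φ) = 398.0 / (6370000 × 0.339702) = 1.8393e-04 rad = 37.938″.

Δλ = 37.94″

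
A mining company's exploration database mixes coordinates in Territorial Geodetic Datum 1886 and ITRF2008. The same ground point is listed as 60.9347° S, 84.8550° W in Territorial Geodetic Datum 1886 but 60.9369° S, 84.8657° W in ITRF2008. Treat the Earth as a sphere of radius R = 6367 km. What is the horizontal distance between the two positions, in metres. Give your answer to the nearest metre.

627 m

Δφ = -60.9369° − -60.9347° = -0.0022°; Δλ = -84.8657° − -84.8550° = -0.0107°.
1° along a meridian = πR/180 = 111125 m.
ΔN = Δφ × 111125 = -244.5 m; ΔE = Δλ × 111125 × cos(-60.9347°) = -0.0107 × 111125 × 0.485806 = -577.6 m.
Distance = √(ΔE² + ΔN²) = √((-577.6)² + (-244.5)²) = 627.2 m.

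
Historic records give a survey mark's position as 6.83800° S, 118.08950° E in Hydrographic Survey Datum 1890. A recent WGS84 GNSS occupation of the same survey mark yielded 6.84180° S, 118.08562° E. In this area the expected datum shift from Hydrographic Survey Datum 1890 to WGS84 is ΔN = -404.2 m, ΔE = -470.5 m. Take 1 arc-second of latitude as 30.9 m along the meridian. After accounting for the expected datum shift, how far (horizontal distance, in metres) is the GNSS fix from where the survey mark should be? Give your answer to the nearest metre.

46 m

Observed coordinate differences: Δφ = -0.00380°, Δλ = -0.00388°.
Converting to metres (1° lat = 111240 m, cos φ = 0.992887): observed ΔN = -422.7 m, observed ΔE = -428.5 m.
Subtracting the expected shift leaves a residual of -422.7 − (-404.2) = -18.5 m north and -428.5 − (-470.5) = 42.0 m east.
Residual distance = √((-18.5)² + 42.0²) = 45.9 m.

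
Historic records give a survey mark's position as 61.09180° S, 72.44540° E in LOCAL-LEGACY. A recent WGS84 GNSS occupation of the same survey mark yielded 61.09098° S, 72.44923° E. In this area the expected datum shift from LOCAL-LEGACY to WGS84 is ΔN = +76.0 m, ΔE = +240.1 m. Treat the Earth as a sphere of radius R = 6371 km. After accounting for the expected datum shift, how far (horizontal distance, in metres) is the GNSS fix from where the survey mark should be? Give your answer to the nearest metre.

37 m

Observed coordinate differences: Δφ = +0.00082°, Δλ = +0.00383°.
Converting to metres (1° lat = 111195 m, cos φ = 0.483408): observed ΔN = 91.2 m, observed ΔE = 205.9 m.
Subtracting the expected shift leaves a residual of 91.2 − (76.0) = 15.2 m north and 205.9 − (240.1) = -34.2 m east.
Residual distance = √(15.2² + (-34.2)²) = 37.4 m.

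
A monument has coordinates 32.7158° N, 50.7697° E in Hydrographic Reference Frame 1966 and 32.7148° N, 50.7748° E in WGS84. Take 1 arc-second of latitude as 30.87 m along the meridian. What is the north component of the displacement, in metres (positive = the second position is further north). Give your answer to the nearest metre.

Δφ = 32.7148° − 32.7158° = -0.0010°; Δλ = 50.7748° − 50.7697° = +0.0051°.
1° of latitude = 3600 × 30.87 = 111132 m.
ΔN = Δφ × 111132 = -111.1 m; ΔE = Δλ × 111132 × cos(32.7158°) = +0.0051 × 111132 × 0.841362 = 476.9 m.

ΔN = -111 m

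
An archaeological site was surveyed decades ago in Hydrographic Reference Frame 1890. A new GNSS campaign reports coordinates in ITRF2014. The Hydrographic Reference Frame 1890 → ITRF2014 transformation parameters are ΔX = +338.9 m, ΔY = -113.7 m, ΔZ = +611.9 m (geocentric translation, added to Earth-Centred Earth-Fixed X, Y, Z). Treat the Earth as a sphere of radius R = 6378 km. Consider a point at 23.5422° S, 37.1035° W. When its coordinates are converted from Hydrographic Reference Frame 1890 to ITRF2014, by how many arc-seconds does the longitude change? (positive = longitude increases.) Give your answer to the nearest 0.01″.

Δλ = 4.01″

sin φ = -0.399424, cos φ = 0.916766, sin λ = -0.603257, cos λ = 0.797547.
East component: ΔE = −sin λ·ΔX + cos λ·ΔY = −(-0.603257)(338.9) + (0.797547)(-113.7) = 113.76 m.
1° of latitude spans πR/180 = 111317 m; at latitude φ, 1° of longitude spans that × cos φ = 102051.7 m, so Δλ = 113.76 / 102051.7 × 3600 = 4.013″.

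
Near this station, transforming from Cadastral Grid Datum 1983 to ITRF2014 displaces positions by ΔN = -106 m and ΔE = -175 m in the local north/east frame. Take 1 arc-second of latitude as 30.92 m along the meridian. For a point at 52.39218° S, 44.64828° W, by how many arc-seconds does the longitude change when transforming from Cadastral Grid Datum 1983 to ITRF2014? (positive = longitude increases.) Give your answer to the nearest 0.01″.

Δλ = -9.27″

At latitude -52.39218°, cos φ = 0.610253.
1″ of longitude at this latitude = 30.92 × cos φ = 18.8690 m, so Δλ = -175.0 / 18.8690 = -9.274″.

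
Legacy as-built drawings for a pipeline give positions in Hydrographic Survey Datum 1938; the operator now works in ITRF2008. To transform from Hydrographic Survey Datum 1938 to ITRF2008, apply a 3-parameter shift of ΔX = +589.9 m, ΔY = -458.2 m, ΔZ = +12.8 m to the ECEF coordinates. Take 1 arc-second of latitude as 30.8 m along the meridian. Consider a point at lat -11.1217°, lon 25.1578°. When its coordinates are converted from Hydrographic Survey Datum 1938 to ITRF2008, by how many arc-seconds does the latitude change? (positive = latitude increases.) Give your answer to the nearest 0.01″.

Δφ = 2.53″

sin φ = -0.192894, cos φ = 0.981220, sin λ = 0.425113, cos λ = 0.905140.
North component: ΔN = −sin φ cos λ·ΔX − sin φ sin λ·ΔY + cos φ·ΔZ = −(-0.192894)(0.905140)(589.9) − (-0.192894)(0.425113)(-458.2) + (0.981220)(12.8) = 77.98 m.
1° of latitude spans 3600 × 30.80 = 110880 m, so Δφ = 77.98 / 110880 × 3600 = 2.532″.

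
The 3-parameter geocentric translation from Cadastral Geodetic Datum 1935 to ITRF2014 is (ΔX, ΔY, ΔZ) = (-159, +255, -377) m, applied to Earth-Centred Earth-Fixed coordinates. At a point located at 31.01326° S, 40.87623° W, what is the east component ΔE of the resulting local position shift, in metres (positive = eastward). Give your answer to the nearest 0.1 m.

ΔE = 88.8 m

At φ = -31.01326°, λ = -40.87623°: sin φ = -0.515236, cos φ = 0.857048, sin λ = -0.654427, cos λ = 0.756125.
ΔE = −sin λ·ΔX + cos λ·ΔY = −(-0.654427)·(-159) + (0.756125)·(255) = 88.76 m.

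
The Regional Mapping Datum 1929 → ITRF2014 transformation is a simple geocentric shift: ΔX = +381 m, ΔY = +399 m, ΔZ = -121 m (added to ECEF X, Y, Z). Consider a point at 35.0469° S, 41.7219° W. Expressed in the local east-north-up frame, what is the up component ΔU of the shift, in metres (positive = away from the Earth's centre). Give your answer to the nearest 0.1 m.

At φ = -35.0469°, λ = -41.7219°: sin φ = -0.574247, cos φ = 0.818682, sin λ = -0.665516, cos λ = 0.746384.
ΔU = cos φ cos λ·ΔX + cos φ sin λ·ΔY + sin φ·ΔZ = (0.818682)(0.746384)(381) + (0.818682)(-0.665516)(399) + (-0.574247)(-121) = 84.90 m.

ΔU = 84.9 m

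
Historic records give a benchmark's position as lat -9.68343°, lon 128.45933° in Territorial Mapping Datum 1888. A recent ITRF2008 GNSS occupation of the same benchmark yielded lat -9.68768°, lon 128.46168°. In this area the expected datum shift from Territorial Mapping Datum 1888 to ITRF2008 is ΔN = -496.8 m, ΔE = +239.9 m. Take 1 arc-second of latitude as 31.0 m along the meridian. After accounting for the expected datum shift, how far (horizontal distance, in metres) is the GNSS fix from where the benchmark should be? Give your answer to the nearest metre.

Observed coordinate differences: Δφ = -0.00425°, Δλ = +0.00235°.
Converting to metres (1° lat = 111600 m, cos φ = 0.985752): observed ΔN = -474.3 m, observed ΔE = 258.5 m.
Subtracting the expected shift leaves a residual of -474.3 − (-496.8) = 22.5 m north and 258.5 − (239.9) = 18.6 m east.
Residual distance = √(22.5² + 18.6²) = 29.2 m.

29 m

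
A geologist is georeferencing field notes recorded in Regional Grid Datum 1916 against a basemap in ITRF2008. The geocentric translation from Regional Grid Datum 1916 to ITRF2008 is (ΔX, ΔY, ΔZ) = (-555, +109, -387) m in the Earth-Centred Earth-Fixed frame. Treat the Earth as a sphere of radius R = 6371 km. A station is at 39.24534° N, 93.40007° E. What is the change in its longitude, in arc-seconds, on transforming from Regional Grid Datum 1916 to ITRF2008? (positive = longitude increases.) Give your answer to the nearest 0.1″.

Δλ = 22.9″

sin φ = 0.632642, cos φ = 0.774444, sin λ = 0.998240, cos λ = -0.059308.
East component: ΔE = −sin λ·ΔX + cos λ·ΔY = −(0.998240)(-555) + (-0.059308)(109) = 547.56 m.
1° of latitude spans πR/180 = 111195 m; at latitude φ, 1° of longitude spans that × cos φ = 86114.3 m, so Δλ = 547.56 / 86114.3 × 3600 = 22.891″.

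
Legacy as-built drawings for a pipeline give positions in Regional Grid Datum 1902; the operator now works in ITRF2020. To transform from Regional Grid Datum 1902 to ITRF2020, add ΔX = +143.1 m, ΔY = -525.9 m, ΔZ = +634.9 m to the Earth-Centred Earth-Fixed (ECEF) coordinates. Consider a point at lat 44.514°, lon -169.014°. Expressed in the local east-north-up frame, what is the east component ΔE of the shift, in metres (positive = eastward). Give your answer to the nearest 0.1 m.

The local east axis at (φ, λ) is (−sin λ, cos λ, 0), so ΔE = −sin(-169.014°)·143.1 + cos(-169.014°)·(-525.9) = 543.53 m.

ΔE = 543.5 m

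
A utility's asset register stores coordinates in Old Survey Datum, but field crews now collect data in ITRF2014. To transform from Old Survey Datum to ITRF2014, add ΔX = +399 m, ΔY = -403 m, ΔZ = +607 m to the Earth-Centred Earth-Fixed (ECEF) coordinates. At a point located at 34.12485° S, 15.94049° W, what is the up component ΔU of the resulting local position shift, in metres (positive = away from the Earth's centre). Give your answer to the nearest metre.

ΔU = 69 m

The local up (radial) axis is (cos φ cos λ, cos φ sin λ, sin φ), giving ΔU = 317.598 + 91.622 − 340.526 = 68.69 m.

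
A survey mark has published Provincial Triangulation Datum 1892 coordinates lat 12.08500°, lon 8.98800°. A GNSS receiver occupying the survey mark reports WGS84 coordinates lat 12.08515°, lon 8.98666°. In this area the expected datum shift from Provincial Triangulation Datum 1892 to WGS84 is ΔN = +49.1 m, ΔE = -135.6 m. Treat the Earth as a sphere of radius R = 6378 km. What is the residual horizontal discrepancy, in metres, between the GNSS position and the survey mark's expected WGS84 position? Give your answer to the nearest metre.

34 m

Observed coordinate differences: Δφ = +0.00015°, Δλ = -0.00134°.
Converting to metres (1° lat = 111317 m, cos φ = 0.977838): observed ΔN = 16.7 m, observed ΔE = -145.9 m.
Subtracting the expected shift leaves a residual of 16.7 − (49.1) = -32.4 m north and -145.9 − (-135.6) = -10.3 m east.
Residual distance = √((-32.4)² + (-10.3)²) = 34.0 m.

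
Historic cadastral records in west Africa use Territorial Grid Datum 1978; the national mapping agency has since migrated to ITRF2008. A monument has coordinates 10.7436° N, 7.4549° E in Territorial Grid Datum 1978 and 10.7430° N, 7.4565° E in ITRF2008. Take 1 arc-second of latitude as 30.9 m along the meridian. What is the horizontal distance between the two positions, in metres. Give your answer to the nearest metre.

187 m

Δφ = 10.7430° − 10.7436° = -0.0006°; Δλ = 7.4565° − 7.4549° = +0.0016°.
1° of latitude = 3600 × 30.90 = 111240 m.
ΔN = Δφ × 111240 = -66.7 m; ΔE = Δλ × 111240 × cos(10.7436°) = +0.0016 × 111240 × 0.982471 = 174.9 m.
Distance = √(ΔE² + ΔN²) = √(174.9² + (-66.7)²) = 187.2 m.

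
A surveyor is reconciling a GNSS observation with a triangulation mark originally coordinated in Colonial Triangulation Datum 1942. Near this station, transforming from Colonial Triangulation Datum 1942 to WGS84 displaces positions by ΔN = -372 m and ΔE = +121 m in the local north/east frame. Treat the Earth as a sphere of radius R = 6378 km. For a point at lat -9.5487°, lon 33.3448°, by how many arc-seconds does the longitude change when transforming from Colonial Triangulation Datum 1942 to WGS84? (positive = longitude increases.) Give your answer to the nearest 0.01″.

At latitude -9.5487°, cos φ = 0.986145.
One radian of longitude at latitude φ spans R cos φ, so Δλ = ΔE / (R cos φ) = 121.0 / (6378000 × 0.986145) = 1.9238e-05 rad = 3.968″.

Δλ = 3.97″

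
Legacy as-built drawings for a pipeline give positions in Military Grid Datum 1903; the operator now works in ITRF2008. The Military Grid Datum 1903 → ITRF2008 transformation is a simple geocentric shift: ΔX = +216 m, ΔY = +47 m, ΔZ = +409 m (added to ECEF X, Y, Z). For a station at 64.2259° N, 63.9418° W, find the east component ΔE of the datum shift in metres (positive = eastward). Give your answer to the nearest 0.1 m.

ΔE = 214.7 m

The local east axis at (φ, λ) is (−sin λ, cos λ, 0), so ΔE = −sin(-63.9418°)·216 + cos(-63.9418°)·47 = 214.69 m.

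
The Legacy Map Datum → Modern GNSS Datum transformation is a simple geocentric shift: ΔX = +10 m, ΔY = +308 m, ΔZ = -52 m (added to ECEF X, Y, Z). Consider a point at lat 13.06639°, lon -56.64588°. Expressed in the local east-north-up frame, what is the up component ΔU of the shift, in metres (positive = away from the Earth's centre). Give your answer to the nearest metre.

ΔU = -257 m

At φ = 13.06639°, λ = -56.64588°: sin φ = 0.226080, cos φ = 0.974109, sin λ = -0.835288, cos λ = 0.549812.
ΔU = cos φ cos λ·ΔX + cos φ sin λ·ΔY + sin φ·ΔZ = (0.974109)(0.549812)(10) + (0.974109)(-0.835288)(308) + (0.226080)(-52) = -257.01 m.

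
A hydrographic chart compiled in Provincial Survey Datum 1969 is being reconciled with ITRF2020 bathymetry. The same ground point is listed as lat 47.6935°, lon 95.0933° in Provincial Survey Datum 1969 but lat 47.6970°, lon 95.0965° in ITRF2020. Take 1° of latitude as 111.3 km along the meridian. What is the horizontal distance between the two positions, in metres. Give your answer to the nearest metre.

Δφ = 47.6970° − 47.6935° = +0.0035°; Δλ = 95.0965° − 95.0933° = +0.0032°.
ΔN = Δφ × 111300 = 389.6 m; ΔE = Δλ × 111300 × cos(47.6935°) = +0.0032 × 111300 × 0.673096 = 239.7 m.
Distance = √(ΔE² + ΔN²) = √(239.7² + 389.6²) = 457.4 m.

457 m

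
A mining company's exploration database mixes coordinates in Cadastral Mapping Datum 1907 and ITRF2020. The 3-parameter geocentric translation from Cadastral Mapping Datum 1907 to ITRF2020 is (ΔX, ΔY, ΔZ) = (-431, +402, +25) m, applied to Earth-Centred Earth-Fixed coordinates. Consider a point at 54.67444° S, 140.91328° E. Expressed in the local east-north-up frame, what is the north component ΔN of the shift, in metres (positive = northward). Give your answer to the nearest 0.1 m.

The local north axis is (−sin φ cos λ, −sin φ sin λ, cos φ), giving ΔN = 272.944 + 206.792 + 14.456 = 494.19 m.

ΔN = 494.2 m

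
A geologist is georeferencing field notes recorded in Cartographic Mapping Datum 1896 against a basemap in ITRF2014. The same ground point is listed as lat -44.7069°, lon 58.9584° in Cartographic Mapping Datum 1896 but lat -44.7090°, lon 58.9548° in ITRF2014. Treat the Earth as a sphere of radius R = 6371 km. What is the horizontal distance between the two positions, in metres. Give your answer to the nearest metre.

368 m

Δφ = -44.7090° − -44.7069° = -0.0021°; Δλ = 58.9548° − 58.9584° = -0.0036°.
1° along a meridian = πR/180 = 111195 m.
ΔN = Δφ × 111195 = -233.5 m; ΔE = Δλ × 111195 × cos(-44.7069°) = -0.0036 × 111195 × 0.710715 = -284.5 m.
Distance = √(ΔE² + ΔN²) = √((-284.5)² + (-233.5)²) = 368.1 m.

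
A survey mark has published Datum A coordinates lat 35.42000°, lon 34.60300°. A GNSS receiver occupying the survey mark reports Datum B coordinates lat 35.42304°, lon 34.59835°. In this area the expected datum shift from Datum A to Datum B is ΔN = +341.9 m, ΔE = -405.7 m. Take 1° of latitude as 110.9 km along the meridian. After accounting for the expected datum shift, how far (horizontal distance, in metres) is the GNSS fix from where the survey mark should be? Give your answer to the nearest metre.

Observed coordinate differences: Δφ = +0.00304°, Δλ = -0.00465°.
Converting to metres (1° lat = 110900 m, cos φ = 0.814926): observed ΔN = 337.1 m, observed ΔE = -420.2 m.
Subtracting the expected shift leaves a residual of 337.1 − (341.9) = -4.8 m north and -420.2 − (-405.7) = -14.5 m east.
Residual distance = √((-4.8)² + (-14.5)²) = 15.3 m.

15 m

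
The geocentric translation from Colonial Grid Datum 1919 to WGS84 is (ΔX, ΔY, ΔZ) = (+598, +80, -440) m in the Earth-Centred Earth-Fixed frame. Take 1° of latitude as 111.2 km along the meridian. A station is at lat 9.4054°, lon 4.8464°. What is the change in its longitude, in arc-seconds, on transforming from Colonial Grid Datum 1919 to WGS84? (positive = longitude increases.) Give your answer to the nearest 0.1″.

Δλ = 1.0″

sin φ = 0.163419, cos φ = 0.986557, sin λ = 0.084485, cos λ = 0.996425.
East component: ΔE = −sin λ·ΔX + cos λ·ΔY = −(0.084485)(598) + (0.996425)(80) = 29.19 m.
1° of latitude spans 111200 m; at latitude φ, 1° of longitude spans that × cos φ = 109705.1 m, so Δλ = 29.19 / 109705.1 × 3600 = 0.958″.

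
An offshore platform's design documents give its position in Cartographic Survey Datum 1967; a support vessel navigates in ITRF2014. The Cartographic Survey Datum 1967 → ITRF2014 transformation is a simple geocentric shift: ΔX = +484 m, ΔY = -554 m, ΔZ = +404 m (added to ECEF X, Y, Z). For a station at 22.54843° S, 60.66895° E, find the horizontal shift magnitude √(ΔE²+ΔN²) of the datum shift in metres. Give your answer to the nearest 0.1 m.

At φ = -22.54843°, λ = 60.66895°: sin φ = -0.383464, cos φ = 0.923556, sin λ = 0.871804, cos λ = 0.489855.
ΔE = −sin λ·ΔX + cos λ·ΔY = −(0.871804)·(484) + (0.489855)·(-554) = -693.33 m.
ΔN = −sin φ cos λ·ΔX − sin φ sin λ·ΔY + cos φ·ΔZ = −(-0.383464)(0.489855)(484) − (-0.383464)(0.871804)(-554) + (0.923556)(404) = 278.83 m.
Horizontal magnitude = √(ΔE² + ΔN²) = √((-693.33)² + 278.83²) = 747.30 m.

747.3 m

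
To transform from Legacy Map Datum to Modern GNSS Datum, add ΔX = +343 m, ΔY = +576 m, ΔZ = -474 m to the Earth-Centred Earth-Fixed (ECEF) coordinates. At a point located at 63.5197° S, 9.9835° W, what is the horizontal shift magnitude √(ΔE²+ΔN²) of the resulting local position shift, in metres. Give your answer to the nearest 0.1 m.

626.7 m

At φ = -63.5197°, λ = -9.9835°: sin φ = -0.895088, cos φ = 0.445890, sin λ = -0.173365, cos λ = 0.984858.
ΔE = −sin λ·ΔX + cos λ·ΔY = −(-0.173365)·(343) + (0.984858)·(576) = 626.74 m.
ΔN = −sin φ cos λ·ΔX − sin φ sin λ·ΔY + cos φ·ΔZ = −(-0.895088)(0.984858)(343) − (-0.895088)(-0.173365)(576) + (0.445890)(-474) = 1.63 m.
Horizontal magnitude = √(ΔE² + ΔN²) = √(626.74² + 1.63²) = 626.74 m.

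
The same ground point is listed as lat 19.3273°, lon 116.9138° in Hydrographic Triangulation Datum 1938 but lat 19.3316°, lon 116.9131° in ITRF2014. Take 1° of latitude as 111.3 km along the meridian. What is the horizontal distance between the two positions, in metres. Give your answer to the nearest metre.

Δφ = 19.3316° − 19.3273° = +0.0043°; Δλ = 116.9131° − 116.9138° = -0.0007°.
ΔN = Δφ × 111300 = 478.6 m; ΔE = Δλ × 111300 × cos(19.3273°) = -0.0007 × 111300 × 0.943643 = -73.5 m.
Distance = √(ΔE² + ΔN²) = √((-73.5)² + 478.6²) = 484.2 m.

484 m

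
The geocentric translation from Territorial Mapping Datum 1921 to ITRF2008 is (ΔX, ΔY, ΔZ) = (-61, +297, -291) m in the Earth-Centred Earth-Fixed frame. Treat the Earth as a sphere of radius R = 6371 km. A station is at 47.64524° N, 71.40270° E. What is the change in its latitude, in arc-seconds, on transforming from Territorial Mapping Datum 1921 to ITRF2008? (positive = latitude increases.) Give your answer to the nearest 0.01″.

Δφ = -12.62″

sin φ = 0.738988, cos φ = 0.673719, sin λ = 0.947783, cos λ = 0.318915.
North component: ΔN = −sin φ cos λ·ΔX − sin φ sin λ·ΔY + cos φ·ΔZ = −(0.738988)(0.318915)(-61) − (0.738988)(0.947783)(297) + (0.673719)(-291) = -389.69 m.
1° of latitude spans πR/180 = 111195 m, so Δφ = -389.69 / 111195 × 3600 = -12.617″.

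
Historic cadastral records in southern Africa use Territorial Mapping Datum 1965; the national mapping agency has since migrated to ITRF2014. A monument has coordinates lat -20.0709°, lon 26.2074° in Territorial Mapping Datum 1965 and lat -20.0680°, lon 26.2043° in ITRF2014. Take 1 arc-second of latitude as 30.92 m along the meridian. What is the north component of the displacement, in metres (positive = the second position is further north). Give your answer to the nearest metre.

ΔN = 323 m

Δφ = -20.0680° − -20.0709° = +0.0029°; Δλ = 26.2043° − 26.2074° = -0.0031°.
1° of latitude = 3600 × 30.92 = 111312 m.
ΔN = Δφ × 111312 = 322.8 m; ΔE = Δλ × 111312 × cos(-20.0709°) = -0.0031 × 111312 × 0.939269 = -324.1 m.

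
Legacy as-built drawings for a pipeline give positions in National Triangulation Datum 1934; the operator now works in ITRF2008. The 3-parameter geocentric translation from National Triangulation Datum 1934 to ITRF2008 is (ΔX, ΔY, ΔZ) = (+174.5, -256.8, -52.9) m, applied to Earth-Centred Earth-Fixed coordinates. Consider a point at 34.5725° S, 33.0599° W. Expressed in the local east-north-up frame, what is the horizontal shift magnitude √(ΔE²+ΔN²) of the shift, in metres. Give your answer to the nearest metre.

169 m

The local east axis at (φ, λ) is (−sin λ, cos λ, 0), so ΔE = −sin(-33.0599°)·174.5 + cos(-33.0599°)·(-256.8) = -120.03 m.
The local north axis is (−sin φ cos λ, −sin φ sin λ, cos φ), giving ΔN = 82.989 + 79.493 − 43.558 = 118.92 m.
Horizontal magnitude = √(ΔE² + ΔN²) = √((-120.03)² + 118.92²) = 168.97 m.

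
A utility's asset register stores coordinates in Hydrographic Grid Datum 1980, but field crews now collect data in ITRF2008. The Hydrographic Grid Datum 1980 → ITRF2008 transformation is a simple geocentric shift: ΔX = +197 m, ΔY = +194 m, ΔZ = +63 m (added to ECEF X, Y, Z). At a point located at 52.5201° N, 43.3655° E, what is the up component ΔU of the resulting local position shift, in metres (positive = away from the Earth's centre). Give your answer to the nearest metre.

ΔU = 218 m

At φ = 52.5201°, λ = 43.3655°: sin φ = 0.793567, cos φ = 0.608483, sin λ = 0.686650, cos λ = 0.726988.
ΔU = cos φ cos λ·ΔX + cos φ sin λ·ΔY + sin φ·ΔZ = (0.608483)(0.726988)(197) + (0.608483)(0.686650)(194) + (0.793567)(63) = 218.20 m.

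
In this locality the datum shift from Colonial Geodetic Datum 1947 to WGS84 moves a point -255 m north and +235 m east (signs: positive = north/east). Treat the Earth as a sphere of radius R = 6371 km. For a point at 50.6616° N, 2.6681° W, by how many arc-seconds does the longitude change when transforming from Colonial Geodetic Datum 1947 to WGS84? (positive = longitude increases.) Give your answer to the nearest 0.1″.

At latitude 50.6616°, cos φ = 0.633899.
One radian of longitude at latitude φ spans R cos φ, so Δλ = ΔE / (R cos φ) = 235.0 / (6371000 × 0.633899) = 5.8189e-05 rad = 12.002″.

Δλ = 12.0″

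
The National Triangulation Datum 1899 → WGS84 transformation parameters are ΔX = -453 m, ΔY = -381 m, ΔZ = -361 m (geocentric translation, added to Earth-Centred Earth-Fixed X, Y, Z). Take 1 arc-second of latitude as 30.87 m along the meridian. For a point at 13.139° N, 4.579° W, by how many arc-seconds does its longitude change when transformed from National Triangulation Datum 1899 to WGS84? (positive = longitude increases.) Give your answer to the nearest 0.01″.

Δλ = -13.84″

sin φ = 0.227314, cos φ = 0.973821, sin λ = -0.079834, cos λ = 0.996808.
East component: ΔE = −sin λ·ΔX + cos λ·ΔY = −(-0.079834)(-453) + (0.996808)(-381) = -415.95 m.
1° of latitude spans 3600 × 30.87 = 111132 m; at latitude φ, 1° of longitude spans that × cos φ = 108222.7 m, so Δλ = -415.95 / 108222.7 × 3600 = -13.836″.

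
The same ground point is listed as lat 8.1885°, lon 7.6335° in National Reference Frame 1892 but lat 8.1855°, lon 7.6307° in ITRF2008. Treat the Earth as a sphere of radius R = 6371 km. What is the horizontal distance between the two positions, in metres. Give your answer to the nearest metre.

Δφ = 8.1855° − 8.1885° = -0.0030°; Δλ = 7.6307° − 7.6335° = -0.0028°.
1° along a meridian = πR/180 = 111195 m.
ΔN = Δφ × 111195 = -333.6 m; ΔE = Δλ × 111195 × cos(8.1885°) = -0.0028 × 111195 × 0.989805 = -308.2 m.
Distance = √(ΔE² + ΔN²) = √((-308.2)² + (-333.6)²) = 454.1 m.

454 m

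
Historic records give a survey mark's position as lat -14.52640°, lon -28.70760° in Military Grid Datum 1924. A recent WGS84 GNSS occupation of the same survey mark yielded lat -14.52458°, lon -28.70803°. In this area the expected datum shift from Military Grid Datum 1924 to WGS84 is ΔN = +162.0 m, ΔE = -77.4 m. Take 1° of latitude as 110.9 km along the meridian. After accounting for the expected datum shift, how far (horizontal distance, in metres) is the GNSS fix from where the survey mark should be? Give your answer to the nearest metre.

Observed coordinate differences: Δφ = +0.00182°, Δλ = -0.00043°.
Converting to metres (1° lat = 110900 m, cos φ = 0.968032): observed ΔN = 201.8 m, observed ΔE = -46.2 m.
Subtracting the expected shift leaves a residual of 201.8 − (162.0) = 39.8 m north and -46.2 − (-77.4) = 31.2 m east.
Residual distance = √(39.8² + 31.2²) = 50.6 m.

51 m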